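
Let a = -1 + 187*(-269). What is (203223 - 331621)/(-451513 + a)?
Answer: 128398/501817 ≈ 0.25587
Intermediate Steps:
a = -50304 (a = -1 - 50303 = -50304)
(203223 - 331621)/(-451513 + a) = (203223 - 331621)/(-451513 - 50304) = -128398/(-501817) = -128398*(-1/501817) = 128398/501817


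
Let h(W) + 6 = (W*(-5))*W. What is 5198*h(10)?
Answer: -2630188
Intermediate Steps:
h(W) = -6 - 5*W² (h(W) = -6 + (W*(-5))*W = -6 + (-5*W)*W = -6 - 5*W²)
5198*h(10) = 5198*(-6 - 5*10²) = 5198*(-6 - 5*100) = 5198*(-6 - 500) = 5198*(-506) = -2630188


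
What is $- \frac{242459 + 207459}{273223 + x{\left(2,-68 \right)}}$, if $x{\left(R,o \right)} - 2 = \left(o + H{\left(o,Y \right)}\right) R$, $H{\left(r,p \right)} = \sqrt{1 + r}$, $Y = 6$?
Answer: $- \frac{122867656702}{74577602189} + \frac{899836 i \sqrt{67}}{74577602189} \approx -1.6475 + 9.8763 \cdot 10^{-5} i$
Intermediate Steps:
$x{\left(R,o \right)} = 2 + R \left(o + \sqrt{1 + o}\right)$ ($x{\left(R,o \right)} = 2 + \left(o + \sqrt{1 + o}\right) R = 2 + R \left(o + \sqrt{1 + o}\right)$)
$- \frac{242459 + 207459}{273223 + x{\left(2,-68 \right)}} = - \frac{242459 + 207459}{273223 + \left(2 + 2 \left(-68\right) + 2 \sqrt{1 - 68}\right)} = - \frac{449918}{273223 + \left(2 - 136 + 2 \sqrt{-67}\right)} = - \frac{449918}{273223 + \left(2 - 136 + 2 i \sqrt{67}\right)} = - \frac{449918}{273223 - \left(134 - 2 i \sqrt{67}\right)} = - \frac{449918}{273089 + 2 i \sqrt{67}}$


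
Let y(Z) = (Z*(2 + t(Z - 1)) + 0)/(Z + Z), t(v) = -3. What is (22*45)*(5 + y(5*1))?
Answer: 4455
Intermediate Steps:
y(Z) = -½ (y(Z) = (Z*(2 - 3) + 0)/(Z + Z) = (Z*(-1) + 0)/((2*Z)) = (-Z + 0)*(1/(2*Z)) = (-Z)*(1/(2*Z)) = -½)
(22*45)*(5 + y(5*1)) = (22*45)*(5 - ½) = 990*(9/2) = 4455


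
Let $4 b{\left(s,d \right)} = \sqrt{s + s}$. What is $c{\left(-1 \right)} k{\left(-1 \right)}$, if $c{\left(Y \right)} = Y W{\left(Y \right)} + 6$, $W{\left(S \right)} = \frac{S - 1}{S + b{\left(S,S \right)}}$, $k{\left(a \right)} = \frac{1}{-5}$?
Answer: $- \frac{38}{45} + \frac{4 i \sqrt{2}}{45} \approx -0.84444 + 0.12571 i$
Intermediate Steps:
$b{\left(s,d \right)} = \frac{\sqrt{2} \sqrt{s}}{4}$ ($b{\left(s,d \right)} = \frac{\sqrt{s + s}}{4} = \frac{\sqrt{2 s}}{4} = \frac{\sqrt{2} \sqrt{s}}{4}$)
$k{\left(a \right)} = - \frac{1}{5}$
$W{\left(S \right)} = \frac{-1 + S}{S + \frac{\sqrt{2} \sqrt{S}}{4}}$ ($W{\left(S \right)} = \frac{S - 1}{S + \frac{\sqrt{2} \sqrt{S}}{4}} = \frac{-1 + S}{S + \frac{\sqrt{2} \sqrt{S}}{4}}$)
$c{\left(Y \right)} = 6 + \frac{4 Y \left(-1 + Y\right)}{4 Y + \sqrt{2} \sqrt{Y}}$ ($c{\left(Y \right)} = Y \frac{4 \left(-1 + Y\right)}{4 Y + \sqrt{2} \sqrt{Y}} + 6 = \frac{4 Y \left(-1 + Y\right)}{4 Y + \sqrt{2} \sqrt{Y}} + 6 = 6 + \frac{4 Y \left(-1 + Y\right)}{4 Y + \sqrt{2} \sqrt{Y}}$)
$c{\left(-1 \right)} k{\left(-1 \right)} = \left(6 - \frac{-1 - 1}{-1 + \frac{\sqrt{2} \sqrt{-1}}{4}}\right) \left(- \frac{1}{5}\right) = \left(6 - \frac{1}{-1 + \frac{\sqrt{2} i}{4}} \left(-2\right)\right) \left(- \frac{1}{5}\right) = \left(6 - \frac{1}{-1 + \frac{i \sqrt{2}}{4}} \left(-2\right)\right) \left(- \frac{1}{5}\right) = \left(6 + \frac{2}{-1 + \frac{i \sqrt{2}}{4}}\right) \left(- \frac{1}{5}\right) = - \frac{6}{5} - \frac{2}{5 \left(-1 + \frac{i \sqrt{2}}{4}\right)}$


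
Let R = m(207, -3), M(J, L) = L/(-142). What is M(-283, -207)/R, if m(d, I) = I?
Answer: -69/142 ≈ -0.48592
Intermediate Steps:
M(J, L) = -L/142 (M(J, L) = L*(-1/142) = -L/142)
R = -3
M(-283, -207)/R = -1/142*(-207)/(-3) = (207/142)*(-⅓) = -69/142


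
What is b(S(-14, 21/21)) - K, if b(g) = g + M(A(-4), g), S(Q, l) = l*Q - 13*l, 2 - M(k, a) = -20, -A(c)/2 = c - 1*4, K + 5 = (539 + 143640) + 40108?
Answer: -184287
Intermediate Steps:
K = 184282 (K = -5 + ((539 + 143640) + 40108) = -5 + (144179 + 40108) = -5 + 184287 = 184282)
A(c) = 8 - 2*c (A(c) = -2*(c - 1*4) = -2*(c - 4) = -2*(-4 + c) = 8 - 2*c)
M(k, a) = 22 (M(k, a) = 2 - 1*(-20) = 2 + 20 = 22)
S(Q, l) = -13*l + Q*l (S(Q, l) = Q*l - 13*l = -13*l + Q*l)
b(g) = 22 + g (b(g) = g + 22 = 22 + g)
b(S(-14, 21/21)) - K = (22 + (21/21)*(-13 - 14)) - 1*184282 = (22 + (21*(1/21))*(-27)) - 184282 = (22 + 1*(-27)) - 184282 = (22 - 27) - 184282 = -5 - 184282 = -184287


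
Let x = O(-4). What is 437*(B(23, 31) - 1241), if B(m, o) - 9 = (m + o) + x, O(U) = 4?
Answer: -513038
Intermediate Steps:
x = 4
B(m, o) = 13 + m + o (B(m, o) = 9 + ((m + o) + 4) = 9 + (4 + m + o) = 13 + m + o)
437*(B(23, 31) - 1241) = 437*((13 + 23 + 31) - 1241) = 437*(67 - 1241) = 437*(-1174) = -513038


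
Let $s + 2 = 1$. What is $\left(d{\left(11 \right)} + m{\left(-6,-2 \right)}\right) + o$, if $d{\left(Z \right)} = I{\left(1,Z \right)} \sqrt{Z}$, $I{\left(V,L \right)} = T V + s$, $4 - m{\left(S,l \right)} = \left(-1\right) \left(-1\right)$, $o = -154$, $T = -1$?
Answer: $-151 - 2 \sqrt{11} \approx -157.63$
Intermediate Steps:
$s = -1$ ($s = -2 + 1 = -1$)
$m{\left(S,l \right)} = 3$ ($m{\left(S,l \right)} = 4 - \left(-1\right) \left(-1\right) = 4 - 1 = 3$)
$I{\left(V,L \right)} = -1 - V$ ($I{\left(V,L \right)} = - V - 1 = -1 - V$)
$d{\left(Z \right)} = - 2 \sqrt{Z}$ ($d{\left(Z \right)} = \left(-1 - 1\right) \sqrt{Z} = - 2 \sqrt{Z}$)
$\left(d{\left(11 \right)} + m{\left(-6,-2 \right)}\right) + o = \left(- 2 \sqrt{11} + 3\right) - 154 = \left(3 - 2 \sqrt{11}\right) - 154 = -151 - 2 \sqrt{11}$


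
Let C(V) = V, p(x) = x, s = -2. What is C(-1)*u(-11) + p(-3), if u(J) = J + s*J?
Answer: -14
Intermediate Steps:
u(J) = -J (u(J) = J - 2*J = -J)
C(-1)*u(-11) + p(-3) = -(-1)*(-11) - 3 = -1*11 - 3 = -11 - 3 = -14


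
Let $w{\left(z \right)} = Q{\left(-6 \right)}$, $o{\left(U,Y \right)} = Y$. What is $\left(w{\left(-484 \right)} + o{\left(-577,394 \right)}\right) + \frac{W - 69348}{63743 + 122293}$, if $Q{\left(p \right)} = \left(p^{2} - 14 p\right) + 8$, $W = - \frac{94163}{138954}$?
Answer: $\frac{13484296715413}{25850446344} \approx 521.63$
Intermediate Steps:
$W = - \frac{94163}{138954}$ ($W = \left(-94163\right) \frac{1}{138954} = - \frac{94163}{138954} \approx -0.67766$)
$Q{\left(p \right)} = 8 + p^{2} - 14 p$
$w{\left(z \right)} = 128$ ($w{\left(z \right)} = 8 + \left(-6\right)^{2} - -84 = 8 + 36 + 84 = 128$)
$\left(w{\left(-484 \right)} + o{\left(-577,394 \right)}\right) + \frac{W - 69348}{63743 + 122293} = \left(128 + 394\right) + \frac{- \frac{94163}{138954} - 69348}{63743 + 122293} = 522 - \frac{9636276155}{138954 \cdot 186036} = 522 - \frac{9636276155}{25850446344} = \frac{13484296715413}{25850446344}$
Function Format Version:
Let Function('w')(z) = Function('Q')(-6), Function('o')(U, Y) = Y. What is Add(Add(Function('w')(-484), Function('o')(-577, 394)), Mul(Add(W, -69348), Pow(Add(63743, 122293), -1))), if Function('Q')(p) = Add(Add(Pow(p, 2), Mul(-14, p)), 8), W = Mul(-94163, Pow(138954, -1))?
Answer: Rational(13484296715413, 25850446344) ≈ 521.63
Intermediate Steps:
W = Rational(-94163, 138954) (W = Mul(-94163, Rational(1, 138954)) = Rational(-94163, 138954) ≈ -0.67766)
Function('Q')(p) = Add(8, Pow(p, 2), Mul(-14, p))
Function('w')(z) = 128 (Function('w')(z) = Add(8, Pow(-6, 2), Mul(-14, -6)) = Add(8, 36, 84) = 128)
Add(Add(Function('w')(-484), Function('o')(-577, 394)), Mul(Add(W, -69348), Pow(Add(63743, 122293), -1))) = Add(Add(128, 394), Mul(Add(Rational(-94163, 138954), -69348), Pow(Add(63743, 122293), -1))) = Add(522, Mul(Rational(-9636276155, 138954), Pow(186036, -1))) = Add(522, Mul(Rational(-9636276155, 138954), Rational(1, 186036))) = Add(522, Rational(-9636276155, 25850446344)) = Rational(13484296715413, 25850446344)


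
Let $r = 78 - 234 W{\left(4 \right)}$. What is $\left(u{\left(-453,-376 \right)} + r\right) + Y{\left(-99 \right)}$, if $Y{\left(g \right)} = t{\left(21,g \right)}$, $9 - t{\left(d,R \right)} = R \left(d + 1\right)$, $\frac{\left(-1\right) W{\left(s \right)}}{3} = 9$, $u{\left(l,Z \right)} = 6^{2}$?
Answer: $8619$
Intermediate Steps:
$u{\left(l,Z \right)} = 36$
$W{\left(s \right)} = -27$ ($W{\left(s \right)} = \left(-3\right) 9 = -27$)
$t{\left(d,R \right)} = 9 - R \left(1 + d\right)$ ($t{\left(d,R \right)} = 9 - R \left(d + 1\right) = 9 - R \left(1 + d\right)$)
$Y{\left(g \right)} = 9 - 22 g$ ($Y{\left(g \right)} = 9 - g - g 21 = 9 - g - 21 g = 9 - 22 g$)
$r = 6396$ ($r = 78 - -6318 = 78 + 6318 = 6396$)
$\left(u{\left(-453,-376 \right)} + r\right) + Y{\left(-99 \right)} = \left(36 + 6396\right) + \left(9 - -2178\right) = 6432 + \left(9 + 2178\right) = 6432 + 2187 = 8619$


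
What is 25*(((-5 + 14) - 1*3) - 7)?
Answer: -25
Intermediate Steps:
25*(((-5 + 14) - 1*3) - 7) = 25*((9 - 3) - 7) = 25*(6 - 7) = 25*(-1) = -25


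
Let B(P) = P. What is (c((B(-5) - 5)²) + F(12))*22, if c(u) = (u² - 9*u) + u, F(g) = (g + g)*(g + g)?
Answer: 215072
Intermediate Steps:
F(g) = 4*g² (F(g) = (2*g)*(2*g) = 4*g²)
c(u) = u² - 8*u
(c((B(-5) - 5)²) + F(12))*22 = ((-5 - 5)²*(-8 + (-5 - 5)²) + 4*12²)*22 = ((-10)²*(-8 + (-10)²) + 4*144)*22 = (100*(-8 + 100) + 576)*22 = (100*92 + 576)*22 = (9200 + 576)*22 = 9776*22 = 215072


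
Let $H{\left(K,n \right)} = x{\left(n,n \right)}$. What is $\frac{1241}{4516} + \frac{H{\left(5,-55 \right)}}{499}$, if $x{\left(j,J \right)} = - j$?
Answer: $\frac{867639}{2253484} \approx 0.38502$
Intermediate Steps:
$H{\left(K,n \right)} = - n$
$\frac{1241}{4516} + \frac{H{\left(5,-55 \right)}}{499} = \frac{1241}{4516} + \frac{\left(-1\right) \left(-55\right)}{499} = 1241 \cdot \frac{1}{4516} + 55 \cdot \frac{1}{499} = \frac{1241}{4516} + \frac{55}{499} = \frac{867639}{2253484}$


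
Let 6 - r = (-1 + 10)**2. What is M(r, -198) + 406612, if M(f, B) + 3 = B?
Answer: 406411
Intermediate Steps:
r = -75 (r = 6 - (-1 + 10)**2 = 6 - 1*9**2 = 6 - 1*81 = 6 - 81 = -75)
M(f, B) = -3 + B
M(r, -198) + 406612 = (-3 - 198) + 406612 = -201 + 406612 = 406411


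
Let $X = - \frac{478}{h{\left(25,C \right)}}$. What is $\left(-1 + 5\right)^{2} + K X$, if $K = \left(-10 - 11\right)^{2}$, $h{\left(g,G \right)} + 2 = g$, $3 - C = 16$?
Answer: $- \frac{210430}{23} \approx -9149.1$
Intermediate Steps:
$C = -13$ ($C = 3 - 16 = -13$)
$h{\left(g,G \right)} = -2 + g$
$X = - \frac{478}{23}$ ($X = - \frac{478}{-2 + 25} = - \frac{478}{23} \approx -20.783$)
$K = 441$ ($K = \left(-21\right)^{2} = 441$)
$\left(-1 + 5\right)^{2} + K X = \left(-1 + 5\right)^{2} + 441 \left(- \frac{478}{23}\right) = 4^{2} - \frac{210798}{23} = 16 - \frac{210798}{23} = - \frac{210430}{23}$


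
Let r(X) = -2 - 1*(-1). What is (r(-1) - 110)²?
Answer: 12321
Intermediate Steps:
r(X) = -1 (r(X) = -2 + 1 = -1)
(r(-1) - 110)² = (-1 - 110)² = (-111)² = 12321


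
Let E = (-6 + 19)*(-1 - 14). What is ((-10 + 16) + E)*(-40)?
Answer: 7560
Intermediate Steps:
E = -195 (E = 13*(-15) = -195)
((-10 + 16) + E)*(-40) = ((-10 + 16) - 195)*(-40) = (6 - 195)*(-40) = -189*(-40) = 7560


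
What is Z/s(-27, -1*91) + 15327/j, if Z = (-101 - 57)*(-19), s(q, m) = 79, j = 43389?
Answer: 184901/4821 ≈ 38.353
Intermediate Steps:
Z = 3002 (Z = -158*(-19) = 3002)
Z/s(-27, -1*91) + 15327/j = 3002/79 + 15327/43389 = 3002*(1/79) + 15327*(1/43389) = 38 + 1703/4821 = 184901/4821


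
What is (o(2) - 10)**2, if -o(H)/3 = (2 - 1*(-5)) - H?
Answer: 625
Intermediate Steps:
o(H) = -21 + 3*H (o(H) = -3*((2 - 1*(-5)) - H) = -3*((2 + 5) - H) = -3*(7 - H) = -21 + 3*H)
(o(2) - 10)**2 = ((-21 + 3*2) - 10)**2 = ((-21 + 6) - 10)**2 = (-15 - 10)**2 = (-25)**2 = 625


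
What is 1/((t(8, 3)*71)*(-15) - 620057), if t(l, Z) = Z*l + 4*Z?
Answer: -1/658397 ≈ -1.5188e-6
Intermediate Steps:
t(l, Z) = 4*Z + Z*l
1/((t(8, 3)*71)*(-15) - 620057) = 1/(((3*(4 + 8))*71)*(-15) - 620057) = 1/(((3*12)*71)*(-15) - 620057) = 1/((36*71)*(-15) - 620057) = 1/(2556*(-15) - 620057) = 1/(-38340 - 620057) = 1/(-658397) = -1/658397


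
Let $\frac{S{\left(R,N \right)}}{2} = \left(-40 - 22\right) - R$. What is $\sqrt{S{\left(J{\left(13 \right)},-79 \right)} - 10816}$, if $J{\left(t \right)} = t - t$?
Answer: $2 i \sqrt{2735} \approx 104.59 i$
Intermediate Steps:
$J{\left(t \right)} = 0$
$S{\left(R,N \right)} = -124 - 2 R$ ($S{\left(R,N \right)} = 2 \left(\left(-40 - 22\right) - R\right) = 2 \left(-62 - R\right) = -124 - 2 R$)
$\sqrt{S{\left(J{\left(13 \right)},-79 \right)} - 10816} = \sqrt{\left(-124 - 0\right) - 10816} = \sqrt{\left(-124 + 0\right) - 10816} = \sqrt{-124 - 10816} = \sqrt{-10940} = 2 i \sqrt{2735}$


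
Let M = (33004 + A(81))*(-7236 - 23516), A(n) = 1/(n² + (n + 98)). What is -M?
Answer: 1710172236168/1685 ≈ 1.0149e+9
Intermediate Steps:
A(n) = 1/(98 + n + n²) (A(n) = 1/(n² + (98 + n)) = 1/(98 + n + n²))
M = -1710172236168/1685 (M = (33004 + 1/(98 + 81 + 81²))*(-7236 - 23516) = (33004 + 1/(98 + 81 + 6561))*(-30752) = (33004 + 1/6740)*(-30752) = (222446961/6740)*(-30752) = -1710172236168/1685 ≈ -1.0149e+9)
-M = -1*(-1710172236168/1685) = 1710172236168/1685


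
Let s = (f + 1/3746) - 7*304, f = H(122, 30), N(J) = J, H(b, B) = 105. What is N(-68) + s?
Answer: -7832885/3746 ≈ -2091.0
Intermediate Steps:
f = 105
s = -7578157/3746 (s = (105 + 1/3746) - 7*304 = (105 + 1/3746) - 2128 = 393331/3746 - 2128 = -7578157/3746 ≈ -2023.0)
N(-68) + s = -68 - 7578157/3746 = -7832885/3746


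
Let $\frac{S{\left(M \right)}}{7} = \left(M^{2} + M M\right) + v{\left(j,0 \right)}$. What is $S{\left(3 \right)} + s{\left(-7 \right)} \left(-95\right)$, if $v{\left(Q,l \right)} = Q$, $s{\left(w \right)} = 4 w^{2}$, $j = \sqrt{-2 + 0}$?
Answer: $-18494 + 7 i \sqrt{2} \approx -18494.0 + 9.8995 i$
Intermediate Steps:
$j = i \sqrt{2}$ ($j = \sqrt{-2} = i \sqrt{2} \approx 1.4142 i$)
$S{\left(M \right)} = 14 M^{2} + 7 i \sqrt{2}$ ($S{\left(M \right)} = 7 \left(\left(M^{2} + M M\right) + i \sqrt{2}\right) = 7 \left(\left(M^{2} + M^{2}\right) + i \sqrt{2}\right) = 7 \left(2 M^{2} + i \sqrt{2}\right) = 14 M^{2} + 7 i \sqrt{2}$)
$S{\left(3 \right)} + s{\left(-7 \right)} \left(-95\right) = \left(14 \cdot 3^{2} + 7 i \sqrt{2}\right) + 4 \left(-7\right)^{2} \left(-95\right) = \left(14 \cdot 9 + 7 i \sqrt{2}\right) + 4 \cdot 49 \left(-95\right) = \left(126 + 7 i \sqrt{2}\right) + 196 \left(-95\right) = \left(126 + 7 i \sqrt{2}\right) - 18620 = -18494 + 7 i \sqrt{2}$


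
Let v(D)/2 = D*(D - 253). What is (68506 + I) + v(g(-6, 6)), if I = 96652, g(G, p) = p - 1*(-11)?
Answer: 157134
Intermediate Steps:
g(G, p) = 11 + p (g(G, p) = p + 11 = 11 + p)
v(D) = 2*D*(-253 + D) (v(D) = 2*(D*(D - 253)) = 2*(D*(-253 + D)) = 2*D*(-253 + D))
(68506 + I) + v(g(-6, 6)) = (68506 + 96652) + 2*(11 + 6)*(-253 + (11 + 6)) = 165158 + 2*17*(-253 + 17) = 165158 + 2*17*(-236) = 165158 - 8024 = 157134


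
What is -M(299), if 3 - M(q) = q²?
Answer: 89398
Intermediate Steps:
M(q) = 3 - q²
-M(299) = -(3 - 1*299²) = -(3 - 1*89401) = -(3 - 89401) = -1*(-89398) = 89398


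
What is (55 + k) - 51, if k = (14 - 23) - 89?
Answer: -94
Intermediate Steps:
k = -98 (k = -9 - 89 = -98)
(55 + k) - 51 = (55 - 98) - 51 = -43 - 51 = -94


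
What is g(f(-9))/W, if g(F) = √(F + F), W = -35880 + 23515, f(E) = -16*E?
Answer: -12*√2/12365 ≈ -0.0013725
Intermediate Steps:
W = -12365
g(F) = √2*√F (g(F) = √(2*F) = √2*√F)
g(f(-9))/W = (√2*√(-16*(-9)))/(-12365) = (√2*√144)*(-1/12365) = (√2*12)*(-1/12365) = (12*√2)*(-1/12365) = -12*√2/12365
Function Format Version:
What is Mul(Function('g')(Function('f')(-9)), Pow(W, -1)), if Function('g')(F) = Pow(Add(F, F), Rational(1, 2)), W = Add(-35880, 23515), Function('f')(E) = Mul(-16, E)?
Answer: Mul(Rational(-12, 12365), Pow(2, Rational(1, 2))) ≈ -0.0013725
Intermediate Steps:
W = -12365
Function('g')(F) = Mul(Pow(2, Rational(1, 2)), Pow(F, Rational(1, 2))) (Function('g')(F) = Pow(Mul(2, F), Rational(1, 2)) = Mul(Pow(2, Rational(1, 2)), Pow(F, Rational(1, 2))))
Mul(Function('g')(Function('f')(-9)), Pow(W, -1)) = Mul(Mul(Pow(2, Rational(1, 2)), Pow(Mul(-16, -9), Rational(1, 2))), Pow(-12365, -1)) = Mul(Mul(Pow(2, Rational(1, 2)), Pow(144, Rational(1, 2))), Rational(-1, 12365)) = Mul(Mul(Pow(2, Rational(1, 2)), 12), Rational(-1, 12365)) = Mul(Mul(12, Pow(2, Rational(1, 2))), Rational(-1, 12365)) = Mul(Rational(-12, 12365), Pow(2, Rational(1, 2)))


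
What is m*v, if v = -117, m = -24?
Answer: 2808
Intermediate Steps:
m*v = -24*(-117) = 2808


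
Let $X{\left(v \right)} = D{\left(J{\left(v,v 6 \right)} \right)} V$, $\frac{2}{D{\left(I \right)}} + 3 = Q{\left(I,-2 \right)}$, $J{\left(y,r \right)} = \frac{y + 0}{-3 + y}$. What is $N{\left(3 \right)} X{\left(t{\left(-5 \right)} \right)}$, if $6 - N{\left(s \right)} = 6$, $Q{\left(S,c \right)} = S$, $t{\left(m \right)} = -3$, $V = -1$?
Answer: $0$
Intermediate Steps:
$J{\left(y,r \right)} = \frac{y}{-3 + y}$
$D{\left(I \right)} = \frac{2}{-3 + I}$
$X{\left(v \right)} = - \frac{2}{-3 + \frac{v}{-3 + v}}$ ($X{\left(v \right)} = \frac{2}{-3 + \frac{v}{-3 + v}} \left(-1\right) = - \frac{2}{-3 + \frac{v}{-3 + v}}$)
$N{\left(s \right)} = 0$ ($N{\left(s \right)} = 6 - 6 = 0$)
$N{\left(3 \right)} X{\left(t{\left(-5 \right)} \right)} = 0 \frac{2 \left(3 - -3\right)}{9 - -6} = 0 \frac{2 \left(3 + 3\right)}{9 + 6} = 0 \cdot 2 \cdot \frac{1}{15} \cdot 6 = 0 \cdot \frac{4}{5} = 0$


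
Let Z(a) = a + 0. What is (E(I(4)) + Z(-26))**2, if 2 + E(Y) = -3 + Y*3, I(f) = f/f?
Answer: 784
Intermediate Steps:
Z(a) = a
I(f) = 1
E(Y) = -5 + 3*Y (E(Y) = -2 + (-3 + Y*3) = -2 + (-3 + 3*Y) = -5 + 3*Y)
(E(I(4)) + Z(-26))**2 = ((-5 + 3*1) - 26)**2 = ((-5 + 3) - 26)**2 = (-2 - 26)**2 = (-28)**2 = 784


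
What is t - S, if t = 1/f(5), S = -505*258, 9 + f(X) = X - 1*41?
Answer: 5863049/45 ≈ 1.3029e+5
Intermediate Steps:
f(X) = -50 + X (f(X) = -9 + (X - 1*41) = -9 + (X - 41) = -9 + (-41 + X) = -50 + X)
S = -130290
t = -1/45 (t = 1/(-50 + 5) = 1/(-45) = -1/45 ≈ -0.022222)
t - S = -1/45 - 1*(-130290) = -1/45 + 130290 = 5863049/45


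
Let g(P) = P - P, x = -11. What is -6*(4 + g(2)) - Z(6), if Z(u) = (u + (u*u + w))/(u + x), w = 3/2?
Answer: -153/10 ≈ -15.300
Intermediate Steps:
w = 3/2 (w = 3*(1/2) = 3/2 ≈ 1.5000)
g(P) = 0
Z(u) = (3/2 + u + u**2)/(-11 + u) (Z(u) = (u + (u*u + 3/2))/(u - 11) = (u + (u**2 + 3/2))/(-11 + u) = (u + (3/2 + u**2))/(-11 + u) = (3/2 + u + u**2)/(-11 + u))
-6*(4 + g(2)) - Z(6) = -6*(4 + 0) - (3/2 + 6 + 6**2)/(-11 + 6) = -6*4 - (3/2 + 6 + 36)/(-5) = -24 - (-1)*87/(5*2) = -24 - 1*(-87/10) = -24 + 87/10 = -153/10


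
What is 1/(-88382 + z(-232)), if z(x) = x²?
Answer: -1/34558 ≈ -2.8937e-5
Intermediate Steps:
1/(-88382 + z(-232)) = 1/(-88382 + (-232)²) = 1/(-88382 + 53824) = 1/(-34558) = -1/34558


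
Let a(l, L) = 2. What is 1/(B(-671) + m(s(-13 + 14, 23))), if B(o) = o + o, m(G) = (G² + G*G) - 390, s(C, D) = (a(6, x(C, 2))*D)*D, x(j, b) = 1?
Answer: 1/2236996 ≈ 4.4703e-7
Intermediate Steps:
s(C, D) = 2*D² (s(C, D) = (2*D)*D = 2*D²)
m(G) = -390 + 2*G² (m(G) = (G² + G²) - 390 = 2*G² - 390 = -390 + 2*G²)
B(o) = 2*o
1/(B(-671) + m(s(-13 + 14, 23))) = 1/(2*(-671) + (-390 + 2*(2*23²)²)) = 1/(-1342 + (-390 + 2*(2*529)²)) = 1/(-1342 + (-390 + 2*1058²)) = 1/(-1342 + (-390 + 2*1119364)) = 1/(-1342 + (-390 + 2238728)) = 1/(-1342 + 2238338) = 1/2236996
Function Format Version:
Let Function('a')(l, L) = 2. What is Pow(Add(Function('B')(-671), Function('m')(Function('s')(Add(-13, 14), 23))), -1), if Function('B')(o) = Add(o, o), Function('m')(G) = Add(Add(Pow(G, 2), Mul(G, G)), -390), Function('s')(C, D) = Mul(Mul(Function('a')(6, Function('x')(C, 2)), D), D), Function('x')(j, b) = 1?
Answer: Rational(1, 2236996) ≈ 4.4703e-7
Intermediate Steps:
Function('s')(C, D) = Mul(2, Pow(D, 2)) (Function('s')(C, D) = Mul(Mul(2, D), D) = Mul(2, Pow(D, 2)))
Function('m')(G) = Add(-390, Mul(2, Pow(G, 2))) (Function('m')(G) = Add(Add(Pow(G, 2), Pow(G, 2)), -390) = Add(Mul(2, Pow(G, 2)), -390) = Add(-390, Mul(2, Pow(G, 2))))
Function('B')(o) = Mul(2, o)
Pow(Add(Function('B')(-671), Function('m')(Function('s')(Add(-13, 14), 23))), -1) = Pow(Add(Mul(2, -671), Add(-390, Mul(2, Pow(Mul(2, Pow(23, 2)), 2)))), -1) = Pow(Add(-1342, Add(-390, Mul(2, Pow(Mul(2, 529), 2)))), -1) = Pow(Add(-1342, Add(-390, Mul(2, Pow(1058, 2)))), -1) = Pow(Add(-1342, Add(-390, Mul(2, 1119364))), -1) = Pow(Add(-1342, Add(-390, 2238728)), -1) = Pow(Add(-1342, 2238338), -1) = Pow(2236996, -1) = Rational(1, 2236996)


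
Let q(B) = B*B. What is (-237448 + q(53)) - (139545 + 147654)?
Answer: -521838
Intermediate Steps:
q(B) = B**2
(-237448 + q(53)) - (139545 + 147654) = (-237448 + 53**2) - (139545 + 147654) = (-237448 + 2809) - 1*287199 = -234639 - 287199 = -521838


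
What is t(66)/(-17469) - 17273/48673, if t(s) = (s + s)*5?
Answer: -111288739/283422879 ≈ -0.39266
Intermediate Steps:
t(s) = 10*s (t(s) = (2*s)*5 = 10*s)
t(66)/(-17469) - 17273/48673 = (10*66)/(-17469) - 17273/48673 = 660*(-1/17469) - 17273*1/48673 = -220/5823 - 17273/48673 = -111288739/283422879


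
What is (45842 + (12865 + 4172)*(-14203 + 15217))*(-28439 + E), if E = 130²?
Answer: -199871173040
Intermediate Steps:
E = 16900
(45842 + (12865 + 4172)*(-14203 + 15217))*(-28439 + E) = (45842 + (12865 + 4172)*(-14203 + 15217))*(-28439 + 16900) = (45842 + 17037*1014)*(-11539) = (45842 + 17275518)*(-11539) = 17321360*(-11539) = -199871173040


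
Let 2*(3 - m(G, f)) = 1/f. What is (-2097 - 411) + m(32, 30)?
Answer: -150301/60 ≈ -2505.0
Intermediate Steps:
m(G, f) = 3 - 1/(2*f)
(-2097 - 411) + m(32, 30) = (-2097 - 411) + (3 - ½/30) = -2508 + (3 - ½*1/30) = -2508 + (3 - 1/60) = -2508 + 179/60 = -150301/60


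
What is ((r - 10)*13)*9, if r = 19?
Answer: 1053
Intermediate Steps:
((r - 10)*13)*9 = ((19 - 10)*13)*9 = (9*13)*9 = 117*9 = 1053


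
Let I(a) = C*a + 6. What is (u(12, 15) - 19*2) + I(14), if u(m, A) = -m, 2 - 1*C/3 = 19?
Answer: -758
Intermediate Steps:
C = -51 (C = 6 - 3*19 = 6 - 57 = -51)
I(a) = 6 - 51*a (I(a) = -51*a + 6 = 6 - 51*a)
(u(12, 15) - 19*2) + I(14) = (-1*12 - 19*2) + (6 - 51*14) = (-12 - 38) + (6 - 714) = -50 - 708 = -758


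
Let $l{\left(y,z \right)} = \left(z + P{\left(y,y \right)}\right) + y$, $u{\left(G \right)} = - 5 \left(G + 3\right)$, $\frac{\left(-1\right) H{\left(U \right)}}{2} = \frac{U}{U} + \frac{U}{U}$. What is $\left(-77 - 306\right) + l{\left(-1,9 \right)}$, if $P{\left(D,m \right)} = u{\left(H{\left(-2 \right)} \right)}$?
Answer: $-370$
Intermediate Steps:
$H{\left(U \right)} = -4$ ($H{\left(U \right)} = - 2 \left(\frac{U}{U} + \frac{U}{U}\right) = - 2 \left(1 + 1\right) = \left(-2\right) 2 = -4$)
$u{\left(G \right)} = -15 - 5 G$ ($u{\left(G \right)} = - 5 \left(3 + G\right) = -15 - 5 G$)
$P{\left(D,m \right)} = 5$ ($P{\left(D,m \right)} = -15 - -20 = -15 + 20 = 5$)
$l{\left(y,z \right)} = 5 + y + z$ ($l{\left(y,z \right)} = \left(z + 5\right) + y = \left(5 + z\right) + y = 5 + y + z$)
$\left(-77 - 306\right) + l{\left(-1,9 \right)} = \left(-77 - 306\right) + \left(5 - 1 + 9\right) = -383 + 13 = -370$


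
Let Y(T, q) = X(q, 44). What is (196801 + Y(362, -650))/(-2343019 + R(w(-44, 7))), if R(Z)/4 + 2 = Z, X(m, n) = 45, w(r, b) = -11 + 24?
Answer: -196846/2342975 ≈ -0.084015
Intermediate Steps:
w(r, b) = 13
R(Z) = -8 + 4*Z
Y(T, q) = 45
(196801 + Y(362, -650))/(-2343019 + R(w(-44, 7))) = (196801 + 45)/(-2343019 + (-8 + 4*13)) = 196846/(-2343019 + (-8 + 52)) = 196846/(-2343019 + 44) = 196846/(-2342975) = 196846*(-1/2342975) = -196846/2342975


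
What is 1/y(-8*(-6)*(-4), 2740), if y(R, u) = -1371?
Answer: -1/1371 ≈ -0.00072939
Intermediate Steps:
1/y(-8*(-6)*(-4), 2740) = 1/(-1371) = -1/1371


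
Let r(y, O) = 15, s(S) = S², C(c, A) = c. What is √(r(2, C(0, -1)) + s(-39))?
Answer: 16*√6 ≈ 39.192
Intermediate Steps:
√(r(2, C(0, -1)) + s(-39)) = √(15 + (-39)²) = √(15 + 1521) = √1536 = 16*√6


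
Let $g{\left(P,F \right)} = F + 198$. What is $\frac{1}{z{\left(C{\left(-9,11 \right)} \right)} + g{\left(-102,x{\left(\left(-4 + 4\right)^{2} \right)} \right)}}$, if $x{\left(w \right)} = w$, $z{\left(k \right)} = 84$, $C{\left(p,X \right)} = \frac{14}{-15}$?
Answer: $\frac{1}{282} \approx 0.0035461$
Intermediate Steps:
$C{\left(p,X \right)} = - \frac{14}{15}$ ($C{\left(p,X \right)} = 14 \left(- \frac{1}{15}\right) = - \frac{14}{15}$)
$g{\left(P,F \right)} = 198 + F$
$\frac{1}{z{\left(C{\left(-9,11 \right)} \right)} + g{\left(-102,x{\left(\left(-4 + 4\right)^{2} \right)} \right)}} = \frac{1}{84 + \left(198 + \left(-4 + 4\right)^{2}\right)} = \frac{1}{84 + \left(198 + 0^{2}\right)} = \frac{1}{84 + \left(198 + 0\right)} = \frac{1}{84 + 198} = \frac{1}{282}$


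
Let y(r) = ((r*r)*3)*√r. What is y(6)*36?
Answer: 3888*√6 ≈ 9523.6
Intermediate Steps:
y(r) = 3*r^(5/2) (y(r) = (r²*3)*√r = (3*r²)*√r = 3*r^(5/2))
y(6)*36 = (3*6^(5/2))*36 = (3*(36*√6))*36 = (108*√6)*36 = 3888*√6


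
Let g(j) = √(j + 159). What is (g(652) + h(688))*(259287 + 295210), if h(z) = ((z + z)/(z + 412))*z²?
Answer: 90288932820992/275 + 554497*√811 ≈ 3.2834e+11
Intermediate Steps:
g(j) = √(159 + j)
h(z) = 2*z³/(412 + z) (h(z) = ((2*z)/(412 + z))*z² = (2*z/(412 + z))*z² = 2*z³/(412 + z))
(g(652) + h(688))*(259287 + 295210) = (√(159 + 652) + 2*688³/(412 + 688))*(259287 + 295210) = (√811 + 2*325660672/1100)*554497 = (√811 + 2*325660672*(1/1100))*554497 = (√811 + 162830336/275)*554497 = (162830336/275 + √811)*554497 = 90288932820992/275 + 554497*√811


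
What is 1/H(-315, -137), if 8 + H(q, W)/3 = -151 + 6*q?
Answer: -1/6147 ≈ -0.00016268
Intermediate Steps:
H(q, W) = -477 + 18*q (H(q, W) = -24 + 3*(-151 + 6*q) = -24 + (-453 + 18*q) = -477 + 18*q)
1/H(-315, -137) = 1/(-477 + 18*(-315)) = 1/(-477 - 5670) = 1/(-6147) = -1/6147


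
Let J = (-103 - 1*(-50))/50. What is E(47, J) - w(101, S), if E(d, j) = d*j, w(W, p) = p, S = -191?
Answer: 7059/50 ≈ 141.18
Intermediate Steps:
J = -53/50 (J = (-103 + 50)*(1/50) = -53*1/50 = -53/50 ≈ -1.0600)
E(47, J) - w(101, S) = 47*(-53/50) - 1*(-191) = -2491/50 + 191 = 7059/50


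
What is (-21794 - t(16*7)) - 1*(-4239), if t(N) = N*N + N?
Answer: -30211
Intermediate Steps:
t(N) = N + N² (t(N) = N² + N = N + N²)
(-21794 - t(16*7)) - 1*(-4239) = (-21794 - 16*7*(1 + 16*7)) - 1*(-4239) = (-21794 - 112*(1 + 112)) + 4239 = (-21794 - 112*113) + 4239 = (-21794 - 1*12656) + 4239 = (-21794 - 12656) + 4239 = -34450 + 4239 = -30211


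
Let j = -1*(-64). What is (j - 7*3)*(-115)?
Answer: -4945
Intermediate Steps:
j = 64
(j - 7*3)*(-115) = (64 - 7*3)*(-115) = (64 - 21)*(-115) = 43*(-115) = -4945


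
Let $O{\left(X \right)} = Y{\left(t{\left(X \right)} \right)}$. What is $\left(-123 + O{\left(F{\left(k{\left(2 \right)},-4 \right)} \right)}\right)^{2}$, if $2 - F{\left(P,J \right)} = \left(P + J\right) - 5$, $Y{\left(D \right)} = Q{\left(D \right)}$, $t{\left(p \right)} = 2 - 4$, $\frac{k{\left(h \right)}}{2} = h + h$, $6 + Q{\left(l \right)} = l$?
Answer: $17161$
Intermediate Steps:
$Q{\left(l \right)} = -6 + l$
$k{\left(h \right)} = 4 h$ ($k{\left(h \right)} = 2 \left(h + h\right) = 2 \cdot 2 h = 4 h$)
$t{\left(p \right)} = -2$
$Y{\left(D \right)} = -6 + D$
$F{\left(P,J \right)} = 7 - J - P$ ($F{\left(P,J \right)} = 2 - \left(\left(P + J\right) - 5\right) = 2 - \left(\left(J + P\right) - 5\right) = 2 - \left(-5 + J + P\right) = 7 - J - P$)
$O{\left(X \right)} = -8$ ($O{\left(X \right)} = -6 - 2 = -8$)
$\left(-123 + O{\left(F{\left(k{\left(2 \right)},-4 \right)} \right)}\right)^{2} = \left(-123 - 8\right)^{2} = \left(-131\right)^{2} = 17161$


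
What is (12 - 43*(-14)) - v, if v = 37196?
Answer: -36582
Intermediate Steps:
(12 - 43*(-14)) - v = (12 - 43*(-14)) - 1*37196 = (12 + 602) - 37196 = 614 - 37196 = -36582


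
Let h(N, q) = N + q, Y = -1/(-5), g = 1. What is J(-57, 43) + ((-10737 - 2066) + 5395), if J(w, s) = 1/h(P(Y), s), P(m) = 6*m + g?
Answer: -1674203/226 ≈ -7408.0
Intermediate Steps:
Y = ⅕ (Y = -1*(-⅕) = ⅕ ≈ 0.20000)
P(m) = 1 + 6*m (P(m) = 6*m + 1 = 1 + 6*m)
J(w, s) = 1/(11/5 + s) (J(w, s) = 1/((1 + 6*(⅕)) + s) = 1/((1 + 6/5) + s) = 1/(11/5 + s))
J(-57, 43) + ((-10737 - 2066) + 5395) = 5/(11 + 5*43) + ((-10737 - 2066) + 5395) = 5/(11 + 215) + (-12803 + 5395) = 5/226 - 7408 = -1674203/226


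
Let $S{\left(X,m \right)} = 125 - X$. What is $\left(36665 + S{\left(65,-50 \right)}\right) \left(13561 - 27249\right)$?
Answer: $-502691800$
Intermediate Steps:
$\left(36665 + S{\left(65,-50 \right)}\right) \left(13561 - 27249\right) = \left(36665 + \left(125 - 65\right)\right) \left(13561 - 27249\right) = \left(36665 + \left(125 - 65\right)\right) \left(-13688\right) = \left(36665 + 60\right) \left(-13688\right) = 36725 \left(-13688\right) = -502691800$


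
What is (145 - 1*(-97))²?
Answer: 58564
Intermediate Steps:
(145 - 1*(-97))² = (145 + 97)² = 242² = 58564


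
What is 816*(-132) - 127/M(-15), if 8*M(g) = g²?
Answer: -24236216/225 ≈ -1.0772e+5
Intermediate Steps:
M(g) = g²/8
816*(-132) - 127/M(-15) = 816*(-132) - 127/((⅛)*(-15)²) = -107712 - 127/((⅛)*225) = -107712 - 127/225/8 = -107712 - 127*8/225 = -107712 - 1016/225 = -24236216/225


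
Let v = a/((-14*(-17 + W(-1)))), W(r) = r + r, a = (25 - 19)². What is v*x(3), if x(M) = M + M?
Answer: 108/133 ≈ 0.81203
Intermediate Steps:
x(M) = 2*M
a = 36 (a = 6² = 36)
W(r) = 2*r
v = 18/133 (v = 36/((-14*(-17 + 2*(-1)))) = 36/((-14*(-17 - 2))) = 36/((-14*(-19))) = 36/266 = 36*(1/266) = 18/133 ≈ 0.13534)
v*x(3) = 18*(2*3)/133 = (18/133)*6 = 108/133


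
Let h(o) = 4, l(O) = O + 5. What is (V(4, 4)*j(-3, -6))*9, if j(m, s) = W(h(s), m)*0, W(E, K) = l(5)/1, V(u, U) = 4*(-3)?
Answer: 0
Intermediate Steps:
l(O) = 5 + O
V(u, U) = -12
W(E, K) = 10 (W(E, K) = (5 + 5)/1 = 10*1 = 10)
j(m, s) = 0 (j(m, s) = 10*0 = 0)
(V(4, 4)*j(-3, -6))*9 = -12*0*9 = 0*9 = 0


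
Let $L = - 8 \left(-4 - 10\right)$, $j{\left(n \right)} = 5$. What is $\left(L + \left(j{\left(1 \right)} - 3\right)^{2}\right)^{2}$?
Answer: $13456$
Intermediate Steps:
$L = 112$ ($L = \left(-8\right) \left(-14\right) = 112$)
$\left(L + \left(j{\left(1 \right)} - 3\right)^{2}\right)^{2} = \left(112 + \left(5 - 3\right)^{2}\right)^{2} = \left(112 + 2^{2}\right)^{2} = \left(112 + 4\right)^{2} = 116^{2} = 13456$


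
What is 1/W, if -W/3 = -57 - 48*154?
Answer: 1/22347 ≈ 4.4749e-5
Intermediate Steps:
W = 22347 (W = -3*(-57 - 48*154) = -3*(-57 - 7392) = -3*(-7449) = 22347)
1/W = 1/22347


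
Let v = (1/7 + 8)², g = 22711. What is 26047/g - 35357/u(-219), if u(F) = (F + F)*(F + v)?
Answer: 46012391929/74426581476 ≈ 0.61823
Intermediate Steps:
v = 3249/49 (v = (⅐ + 8)² = (57/7)² = 3249/49 ≈ 66.306)
u(F) = 2*F*(3249/49 + F) (u(F) = (F + F)*(F + 3249/49) = (2*F)*(3249/49 + F) = 2*F*(3249/49 + F))
26047/g - 35357/u(-219) = 26047/22711 - 35357*(-49/(438*(3249 + 49*(-219)))) = 26047*(1/22711) - 35357*(-49/(438*(3249 - 10731))) = 26047/22711 - 35357/((2/49)*(-219)*(-7482)) = 26047/22711 - 35357/3277116/49 = 26047/22711 - 35357*49/3277116 = 26047/22711 - 1732493/3277116 = 46012391929/74426581476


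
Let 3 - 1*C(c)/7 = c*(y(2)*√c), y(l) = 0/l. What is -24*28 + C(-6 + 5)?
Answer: -651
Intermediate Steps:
y(l) = 0
C(c) = 21 (C(c) = 21 - 7*c*0*√c = 21 - 7*c*0 = 21 - 7*0 = 21 + 0 = 21)
-24*28 + C(-6 + 5) = -24*28 + 21 = -672 + 21 = -651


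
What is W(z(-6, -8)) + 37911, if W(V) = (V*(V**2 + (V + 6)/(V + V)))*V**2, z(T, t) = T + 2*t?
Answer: -5119593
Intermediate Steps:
W(V) = V**3*(V**2 + (6 + V)/(2*V)) (W(V) = (V*(V**2 + (6 + V)/((2*V))))*V**2 = (V*(V**2 + (6 + V)*(1/(2*V))))*V**2 = (V*(V**2 + (6 + V)/(2*V)))*V**2 = V**3*(V**2 + (6 + V)/(2*V)))
W(z(-6, -8)) + 37911 = (-6 + 2*(-8))**2*(3 + (-6 + 2*(-8))**3 + (-6 + 2*(-8))/2) + 37911 = (-6 - 16)**2*(3 + (-6 - 16)**3 + (-6 - 16)/2) + 37911 = (-22)**2*(3 + (-22)**3 + (1/2)*(-22)) + 37911 = 484*(3 - 10648 - 11) + 37911 = 484*(-10656) + 37911 = -5157504 + 37911 = -5119593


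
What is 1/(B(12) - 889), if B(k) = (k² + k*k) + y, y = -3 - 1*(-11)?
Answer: -1/593 ≈ -0.0016863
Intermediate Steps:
y = 8 (y = -3 + 11 = 8)
B(k) = 8 + 2*k² (B(k) = (k² + k*k) + 8 = (k² + k²) + 8 = 2*k² + 8 = 8 + 2*k²)
1/(B(12) - 889) = 1/((8 + 2*12²) - 889) = 1/((8 + 2*144) - 889) = 1/((8 + 288) - 889) = 1/(296 - 889) = 1/(-593) = -1/593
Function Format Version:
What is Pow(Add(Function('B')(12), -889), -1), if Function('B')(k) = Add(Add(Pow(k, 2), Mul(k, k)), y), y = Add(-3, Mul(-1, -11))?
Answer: Rational(-1, 593) ≈ -0.0016863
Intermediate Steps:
y = 8 (y = Add(-3, 11) = 8)
Function('B')(k) = Add(8, Mul(2, Pow(k, 2))) (Function('B')(k) = Add(Add(Pow(k, 2), Mul(k, k)), 8) = Add(Add(Pow(k, 2), Pow(k, 2)), 8) = Add(Mul(2, Pow(k, 2)), 8) = Add(8, Mul(2, Pow(k, 2))))
Pow(Add(Function('B')(12), -889), -1) = Pow(Add(Add(8, Mul(2, Pow(12, 2))), -889), -1) = Pow(Add(Add(8, Mul(2, 144)), -889), -1) = Pow(Add(Add(8, 288), -889), -1) = Pow(Add(296, -889), -1) = Pow(-593, -1) = Rational(-1, 593)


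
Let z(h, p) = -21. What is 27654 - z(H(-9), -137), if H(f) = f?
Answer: 27675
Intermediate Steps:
27654 - z(H(-9), -137) = 27654 - 1*(-21) = 27654 + 21 = 27675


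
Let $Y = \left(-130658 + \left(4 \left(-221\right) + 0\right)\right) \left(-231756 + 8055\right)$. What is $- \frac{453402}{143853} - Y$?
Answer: $- \frac{1411009815596976}{47951} \approx -2.9426 \cdot 10^{10}$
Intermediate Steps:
$Y = 29426076942$ ($Y = \left(-130658 + \left(-884 + 0\right)\right) \left(-223701\right) = \left(-130658 - 884\right) \left(-223701\right) = \left(-131542\right) \left(-223701\right) = 29426076942$)
$- \frac{453402}{143853} - Y = - \frac{453402}{143853} - 29426076942 = \left(-453402\right) \frac{1}{143853} - 29426076942 = - \frac{151134}{47951} - 29426076942 = - \frac{1411009815596976}{47951}$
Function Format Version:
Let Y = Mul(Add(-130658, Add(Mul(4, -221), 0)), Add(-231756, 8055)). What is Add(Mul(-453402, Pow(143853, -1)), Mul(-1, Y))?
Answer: Rational(-1411009815596976, 47951) ≈ -2.9426e+10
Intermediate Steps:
Y = 29426076942 (Y = Mul(Add(-130658, Add(-884, 0)), -223701) = Mul(Add(-130658, -884), -223701) = Mul(-131542, -223701) = 29426076942)
Add(Mul(-453402, Pow(143853, -1)), Mul(-1, Y)) = Add(Mul(-453402, Pow(143853, -1)), Mul(-1, 29426076942)) = Add(Mul(-453402, Rational(1, 143853)), -29426076942) = Add(Rational(-151134, 47951), -29426076942) = Rational(-1411009815596976, 47951)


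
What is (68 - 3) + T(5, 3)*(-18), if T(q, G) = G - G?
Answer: 65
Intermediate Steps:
T(q, G) = 0
(68 - 3) + T(5, 3)*(-18) = (68 - 3) + 0*(-18) = 65 + 0 = 65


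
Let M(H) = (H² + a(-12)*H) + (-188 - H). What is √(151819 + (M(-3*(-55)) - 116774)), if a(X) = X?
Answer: √59937 ≈ 244.82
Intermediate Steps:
M(H) = -188 + H² - 13*H (M(H) = (H² - 12*H) + (-188 - H) = -188 + H² - 13*H)
√(151819 + (M(-3*(-55)) - 116774)) = √(151819 + ((-188 + (-3*(-55))² - (-39)*(-55)) - 116774)) = √(151819 + ((-188 + 165² - 13*165) - 116774)) = √(151819 + ((-188 + 27225 - 2145) - 116774)) = √(151819 + (24892 - 116774)) = √(151819 - 91882) = √59937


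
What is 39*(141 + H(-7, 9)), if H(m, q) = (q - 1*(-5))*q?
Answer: 10413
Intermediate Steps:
H(m, q) = q*(5 + q) (H(m, q) = (q + 5)*q = (5 + q)*q = q*(5 + q))
39*(141 + H(-7, 9)) = 39*(141 + 9*(5 + 9)) = 39*(141 + 9*14) = 39*(141 + 126) = 39*267 = 10413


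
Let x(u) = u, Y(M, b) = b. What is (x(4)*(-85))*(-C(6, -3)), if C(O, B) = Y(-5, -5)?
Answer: -1700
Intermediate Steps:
C(O, B) = -5
(x(4)*(-85))*(-C(6, -3)) = (4*(-85))*(-1*(-5)) = -340*5 = -1700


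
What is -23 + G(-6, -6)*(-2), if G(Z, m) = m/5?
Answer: -103/5 ≈ -20.600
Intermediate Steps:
G(Z, m) = m/5 (G(Z, m) = m*(⅕) = m/5)
-23 + G(-6, -6)*(-2) = -23 + ((⅕)*(-6))*(-2) = -23 - 6/5*(-2) = -23 + 12/5 = -103/5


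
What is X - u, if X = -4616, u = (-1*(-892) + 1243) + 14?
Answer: -6765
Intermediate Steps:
u = 2149 (u = (892 + 1243) + 14 = 2135 + 14 = 2149)
X - u = -4616 - 1*2149 = -4616 - 2149 = -6765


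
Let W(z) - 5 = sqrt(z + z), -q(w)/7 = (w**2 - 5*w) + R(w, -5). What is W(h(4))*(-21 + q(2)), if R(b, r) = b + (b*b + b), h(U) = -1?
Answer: -175 - 35*I*sqrt(2) ≈ -175.0 - 49.497*I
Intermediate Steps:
R(b, r) = b**2 + 2*b (R(b, r) = b + (b**2 + b) = b + (b + b**2) = b**2 + 2*b)
q(w) = -7*w**2 + 35*w - 7*w*(2 + w) (q(w) = -7*((w**2 - 5*w) + w*(2 + w)) = -7*(w**2 - 5*w + w*(2 + w)) = -7*w**2 + 35*w - 7*w*(2 + w))
W(z) = 5 + sqrt(2)*sqrt(z) (W(z) = 5 + sqrt(z + z) = 5 + sqrt(2*z) = 5 + sqrt(2)*sqrt(z))
W(h(4))*(-21 + q(2)) = (5 + sqrt(2)*sqrt(-1))*(-21 + 7*2*(3 - 2*2)) = (5 + sqrt(2)*I)*(-21 + 7*2*(3 - 4)) = (5 + I*sqrt(2))*(-21 + 7*2*(-1)) = (5 + I*sqrt(2))*(-21 - 14) = (5 + I*sqrt(2))*(-35) = -175 - 35*I*sqrt(2)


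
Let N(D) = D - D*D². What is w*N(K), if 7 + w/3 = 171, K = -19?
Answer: 3365280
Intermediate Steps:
N(D) = D - D³
w = 492 (w = -21 + 3*171 = -21 + 513 = 492)
w*N(K) = 492*(-19 - 1*(-19)³) = 492*(-19 - 1*(-6859)) = 492*(-19 + 6859) = 492*6840 = 3365280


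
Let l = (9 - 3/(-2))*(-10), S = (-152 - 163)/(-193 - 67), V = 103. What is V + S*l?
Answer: -1259/52 ≈ -24.212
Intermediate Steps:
S = 63/52 (S = -315/(-260) = -315*(-1/260) = 63/52 ≈ 1.2115)
l = -105 (l = (9 - 3*(-½))*(-10) = (9 + 3/2)*(-10) = (21/2)*(-10) = -105)
V + S*l = 103 + (63/52)*(-105) = 103 - 6615/52 = -1259/52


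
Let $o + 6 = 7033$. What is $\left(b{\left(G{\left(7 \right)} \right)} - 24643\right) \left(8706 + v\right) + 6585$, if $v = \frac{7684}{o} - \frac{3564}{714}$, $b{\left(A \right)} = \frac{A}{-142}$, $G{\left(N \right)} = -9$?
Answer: $- \frac{748910001775373}{3492419} \approx -2.1444 \cdot 10^{8}$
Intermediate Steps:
$o = 7027$ ($o = -6 + 7033 = 7027$)
$b{\left(A \right)} = - \frac{A}{142}$ ($b{\left(A \right)} = A \left(- \frac{1}{142}\right) = - \frac{A}{142}$)
$v = - \frac{3259642}{836213}$ ($v = \frac{7684}{7027} - \frac{3564}{714} = 7684 \cdot \frac{1}{7027} - \frac{594}{119} = \frac{7684}{7027} - \frac{594}{119} = - \frac{3259642}{836213} \approx -3.8981$)
$\left(b{\left(G{\left(7 \right)} \right)} - 24643\right) \left(8706 + v\right) + 6585 = \left(\left(- \frac{1}{142}\right) \left(-9\right) - 24643\right) \left(8706 - \frac{3259642}{836213}\right) + 6585 = \left(\frac{9}{142} - 24643\right) \frac{7276810736}{836213} + 6585 = \left(- \frac{3499297}{142}\right) \frac{7276810736}{836213} + 6585 = - \frac{748932999354488}{3492419} + 6585 = - \frac{748910001775373}{3492419}$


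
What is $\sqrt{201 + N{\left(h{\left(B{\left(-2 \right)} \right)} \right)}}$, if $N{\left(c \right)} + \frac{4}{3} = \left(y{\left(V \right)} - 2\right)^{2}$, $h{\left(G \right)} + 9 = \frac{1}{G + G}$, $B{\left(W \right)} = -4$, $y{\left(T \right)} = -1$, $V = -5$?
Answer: $\frac{\sqrt{1878}}{3} \approx 14.445$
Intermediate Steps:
$h{\left(G \right)} = -9 + \frac{1}{2 G}$ ($h{\left(G \right)} = -9 + \frac{1}{G + G} = -9 + \frac{1}{2 G}$)
$N{\left(c \right)} = \frac{23}{3}$ ($N{\left(c \right)} = - \frac{4}{3} + \left(-1 - 2\right)^{2} = - \frac{4}{3} + \left(-3\right)^{2} = - \frac{4}{3} + 9 = \frac{23}{3}$)
$\sqrt{201 + N{\left(h{\left(B{\left(-2 \right)} \right)} \right)}} = \sqrt{201 + \frac{23}{3}} = \sqrt{\frac{626}{3}} = \frac{\sqrt{1878}}{3}$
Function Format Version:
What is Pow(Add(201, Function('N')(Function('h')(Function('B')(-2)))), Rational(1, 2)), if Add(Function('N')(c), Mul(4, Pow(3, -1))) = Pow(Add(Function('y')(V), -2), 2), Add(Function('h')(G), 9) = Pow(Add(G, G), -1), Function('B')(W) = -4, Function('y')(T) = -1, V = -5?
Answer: Mul(Rational(1, 3), Pow(1878, Rational(1, 2))) ≈ 14.445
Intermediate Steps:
Function('h')(G) = Add(-9, Mul(Rational(1, 2), Pow(G, -1))) (Function('h')(G) = Add(-9, Pow(Add(G, G), -1)) = Add(-9, Pow(Mul(2, G), -1)) = Add(-9, Mul(Rational(1, 2), Pow(G, -1))))
Function('N')(c) = Rational(23, 3) (Function('N')(c) = Add(Rational(-4, 3), Pow(Add(-1, -2), 2)) = Add(Rational(-4, 3), Pow(-3, 2)) = Add(Rational(-4, 3), 9) = Rational(23, 3))
Pow(Add(201, Function('N')(Function('h')(Function('B')(-2)))), Rational(1, 2)) = Pow(Add(201, Rational(23, 3)), Rational(1, 2)) = Pow(Rational(626, 3), Rational(1, 2)) = Mul(Rational(1, 3), Pow(1878, Rational(1, 2)))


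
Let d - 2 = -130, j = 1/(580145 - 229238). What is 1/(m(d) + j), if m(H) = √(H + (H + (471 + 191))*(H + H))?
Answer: 350907/16848907201507969 - 985085781192*I*√2138/16848907201507969 ≈ 2.0827e-11 - 0.0027034*I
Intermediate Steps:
j = 1/350907 ≈ 2.8498e-6
d = -128 (d = 2 - 130 = -128)
m(H) = √(H + 2*H*(662 + H)) (m(H) = √(H + (H + 662)*(2*H)) = √(H + (662 + H)*(2*H)) = √(H + 2*H*(662 + H)))
1/(m(d) + j) = 1/(√(-128*(1325 + 2*(-128))) + 1/350907) = 1/(√(-128*(1325 - 256)) + 1/350907) = 1/(√(-128*1069) + 1/350907) = 1/(√(-136832) + 1/350907) = 1/(8*I*√2138 + 1/350907) = 1/(1/350907 + 8*I*√2138)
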